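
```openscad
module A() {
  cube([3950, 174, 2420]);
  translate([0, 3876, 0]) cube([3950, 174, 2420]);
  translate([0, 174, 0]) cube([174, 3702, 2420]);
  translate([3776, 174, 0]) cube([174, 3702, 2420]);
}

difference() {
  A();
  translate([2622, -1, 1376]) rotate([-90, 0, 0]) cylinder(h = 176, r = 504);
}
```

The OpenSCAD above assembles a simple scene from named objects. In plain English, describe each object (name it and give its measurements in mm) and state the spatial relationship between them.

A is the wall frame of a small rectangular building: four walls, each 2420 mm tall and 174 mm thick, enclosing a footprint 3950 mm (x) by 4050 mm (y) outside-to-outside, with no floor or roof. The front and back walls (the −y and +y sides) span the full width; the two side walls fit between them.

The house frame has a circular hole of radius 504 mm through its front wall, centred at (x = 2622, z = 1376).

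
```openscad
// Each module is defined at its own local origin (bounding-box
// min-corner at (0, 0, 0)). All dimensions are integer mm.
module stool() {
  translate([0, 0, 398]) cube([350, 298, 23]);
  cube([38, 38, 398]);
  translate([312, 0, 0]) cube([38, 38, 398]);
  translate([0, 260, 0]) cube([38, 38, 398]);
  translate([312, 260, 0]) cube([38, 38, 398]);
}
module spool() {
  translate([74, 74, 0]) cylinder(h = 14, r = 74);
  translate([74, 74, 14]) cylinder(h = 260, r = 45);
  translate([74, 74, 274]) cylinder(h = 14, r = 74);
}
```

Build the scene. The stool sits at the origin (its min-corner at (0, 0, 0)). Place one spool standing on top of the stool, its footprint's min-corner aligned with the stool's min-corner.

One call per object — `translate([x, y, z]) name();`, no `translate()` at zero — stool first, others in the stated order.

stool();
translate([0, 0, 421]) spool();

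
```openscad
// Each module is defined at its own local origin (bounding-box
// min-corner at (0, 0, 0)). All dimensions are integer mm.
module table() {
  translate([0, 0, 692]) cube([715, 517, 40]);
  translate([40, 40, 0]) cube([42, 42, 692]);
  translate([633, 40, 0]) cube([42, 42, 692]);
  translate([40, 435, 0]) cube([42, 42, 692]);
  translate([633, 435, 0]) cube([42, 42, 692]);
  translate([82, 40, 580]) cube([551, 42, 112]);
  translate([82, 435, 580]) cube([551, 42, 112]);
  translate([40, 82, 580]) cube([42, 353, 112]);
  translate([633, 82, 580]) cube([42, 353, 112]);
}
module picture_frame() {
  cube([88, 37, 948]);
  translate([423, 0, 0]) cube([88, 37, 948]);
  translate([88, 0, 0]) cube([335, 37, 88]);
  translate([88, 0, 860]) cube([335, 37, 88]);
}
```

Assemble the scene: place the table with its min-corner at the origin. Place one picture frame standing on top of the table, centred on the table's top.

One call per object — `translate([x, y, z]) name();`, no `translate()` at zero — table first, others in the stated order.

table();
translate([102, 240, 732]) picture_frame();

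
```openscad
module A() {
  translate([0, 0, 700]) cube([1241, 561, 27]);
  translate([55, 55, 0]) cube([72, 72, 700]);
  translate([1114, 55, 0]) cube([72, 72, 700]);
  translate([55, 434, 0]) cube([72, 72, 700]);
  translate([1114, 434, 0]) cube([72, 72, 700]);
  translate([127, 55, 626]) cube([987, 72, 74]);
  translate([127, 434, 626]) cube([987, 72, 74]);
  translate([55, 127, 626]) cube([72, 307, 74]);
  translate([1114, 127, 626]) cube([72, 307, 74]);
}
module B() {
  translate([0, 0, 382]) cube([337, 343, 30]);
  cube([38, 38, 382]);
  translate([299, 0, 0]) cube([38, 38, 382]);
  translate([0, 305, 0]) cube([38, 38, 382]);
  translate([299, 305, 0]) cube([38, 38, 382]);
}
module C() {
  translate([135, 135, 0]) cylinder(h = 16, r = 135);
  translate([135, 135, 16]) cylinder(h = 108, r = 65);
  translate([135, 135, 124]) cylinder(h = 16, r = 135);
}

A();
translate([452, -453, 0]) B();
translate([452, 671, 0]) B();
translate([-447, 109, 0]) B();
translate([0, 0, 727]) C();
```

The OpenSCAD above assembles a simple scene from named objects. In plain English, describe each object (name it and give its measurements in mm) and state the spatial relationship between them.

A is a table: top 1241 mm (x) × 561 mm (y), 27 mm thick, upper face at z = 727 mm, on four 72×72 mm square legs, each inset 55 mm from the nearest pair of top edges, running from z = 0 to the bottom of the top. Four apron rails, 72 mm thick and 74 mm tall, run between adjacent legs with their top edges flush with the underside of the top and their outer faces flush with the legs' outer faces.

B is a simple wooden stool: a rectangular seat 337 mm (x) by 343 mm (y), 30 mm thick, top face at z = 412 mm, on four square legs, each 38×38 mm in cross-section. The legs rest on z = 0, each flush with a corner of the seat.

C is a spool: two coaxial disc flanges of radius 135 mm and thickness 16 mm, joined by a core cylinder of radius 65 mm and height 108 mm. The lower flange rests on z = 0 and the three cylinders share a vertical axis.

Three stools sit around the table at the −y, +y, −x sides. The spool is on top of the table.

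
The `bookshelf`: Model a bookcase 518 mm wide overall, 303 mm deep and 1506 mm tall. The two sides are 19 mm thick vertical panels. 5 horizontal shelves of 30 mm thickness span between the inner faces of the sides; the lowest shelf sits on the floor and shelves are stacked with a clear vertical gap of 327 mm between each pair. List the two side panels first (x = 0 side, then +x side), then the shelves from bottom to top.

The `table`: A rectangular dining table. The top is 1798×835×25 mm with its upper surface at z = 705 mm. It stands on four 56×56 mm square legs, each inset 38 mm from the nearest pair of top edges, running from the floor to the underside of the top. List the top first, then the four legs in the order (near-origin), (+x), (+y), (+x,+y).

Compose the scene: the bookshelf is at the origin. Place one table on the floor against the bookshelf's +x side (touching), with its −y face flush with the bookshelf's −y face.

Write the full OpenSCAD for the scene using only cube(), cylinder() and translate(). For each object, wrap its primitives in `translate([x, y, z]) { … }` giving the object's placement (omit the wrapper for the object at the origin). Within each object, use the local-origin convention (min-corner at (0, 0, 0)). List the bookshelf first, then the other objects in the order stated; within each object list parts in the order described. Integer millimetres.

cube([19, 303, 1506]);
translate([499, 0, 0]) cube([19, 303, 1506]);
translate([19, 0, 0]) cube([480, 303, 30]);
translate([19, 0, 357]) cube([480, 303, 30]);
translate([19, 0, 714]) cube([480, 303, 30]);
translate([19, 0, 1071]) cube([480, 303, 30]);
translate([19, 0, 1428]) cube([480, 303, 30]);
translate([518, 0, 0]) {
  translate([0, 0, 680]) cube([1798, 835, 25]);
  translate([38, 38, 0]) cube([56, 56, 680]);
  translate([1704, 38, 0]) cube([56, 56, 680]);
  translate([38, 741, 0]) cube([56, 56, 680]);
  translate([1704, 741, 0]) cube([56, 56, 680]);
}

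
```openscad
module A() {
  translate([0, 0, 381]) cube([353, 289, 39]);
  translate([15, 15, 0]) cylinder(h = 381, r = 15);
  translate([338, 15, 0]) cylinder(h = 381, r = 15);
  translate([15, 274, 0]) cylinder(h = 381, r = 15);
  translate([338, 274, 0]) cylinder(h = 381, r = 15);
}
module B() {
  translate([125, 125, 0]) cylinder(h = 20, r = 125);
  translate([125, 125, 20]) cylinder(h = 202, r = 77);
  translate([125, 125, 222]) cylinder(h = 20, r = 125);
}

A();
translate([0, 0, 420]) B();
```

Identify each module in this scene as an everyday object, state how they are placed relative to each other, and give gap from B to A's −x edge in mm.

A is a stool. B is a spool. The spool is on top of the stool. The gap from the spool to the stool's −x edge is 0 mm.

The spool's min-x is at 0; the stool's min-x is 0; gap = 0 mm.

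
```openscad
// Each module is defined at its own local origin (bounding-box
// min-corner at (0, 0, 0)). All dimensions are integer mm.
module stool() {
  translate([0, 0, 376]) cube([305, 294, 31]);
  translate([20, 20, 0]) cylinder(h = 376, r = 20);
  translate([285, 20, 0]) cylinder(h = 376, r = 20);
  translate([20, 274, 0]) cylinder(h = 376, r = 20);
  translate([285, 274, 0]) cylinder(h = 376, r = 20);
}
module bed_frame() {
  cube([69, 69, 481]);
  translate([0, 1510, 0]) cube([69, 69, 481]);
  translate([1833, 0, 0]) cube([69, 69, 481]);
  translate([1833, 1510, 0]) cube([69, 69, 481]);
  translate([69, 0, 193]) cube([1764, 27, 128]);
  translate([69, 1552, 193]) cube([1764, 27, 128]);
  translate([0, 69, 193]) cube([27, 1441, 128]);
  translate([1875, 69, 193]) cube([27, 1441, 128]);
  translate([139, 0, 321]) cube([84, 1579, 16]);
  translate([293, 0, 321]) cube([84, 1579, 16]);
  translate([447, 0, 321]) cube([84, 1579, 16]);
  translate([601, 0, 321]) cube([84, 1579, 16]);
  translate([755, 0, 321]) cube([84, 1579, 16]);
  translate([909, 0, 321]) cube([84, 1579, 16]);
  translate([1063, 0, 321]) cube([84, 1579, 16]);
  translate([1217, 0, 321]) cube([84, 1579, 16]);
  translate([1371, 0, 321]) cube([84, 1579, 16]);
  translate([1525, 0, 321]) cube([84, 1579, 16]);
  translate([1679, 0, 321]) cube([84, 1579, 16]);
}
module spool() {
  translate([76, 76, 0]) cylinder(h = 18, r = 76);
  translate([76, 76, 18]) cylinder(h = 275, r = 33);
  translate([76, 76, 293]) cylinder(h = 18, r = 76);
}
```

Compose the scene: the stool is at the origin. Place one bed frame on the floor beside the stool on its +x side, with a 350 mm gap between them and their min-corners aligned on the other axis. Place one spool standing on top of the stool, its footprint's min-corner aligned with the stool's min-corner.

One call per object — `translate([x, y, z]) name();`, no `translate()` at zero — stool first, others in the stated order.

stool();
translate([655, 0, 0]) bed_frame();
translate([0, 0, 407]) spool();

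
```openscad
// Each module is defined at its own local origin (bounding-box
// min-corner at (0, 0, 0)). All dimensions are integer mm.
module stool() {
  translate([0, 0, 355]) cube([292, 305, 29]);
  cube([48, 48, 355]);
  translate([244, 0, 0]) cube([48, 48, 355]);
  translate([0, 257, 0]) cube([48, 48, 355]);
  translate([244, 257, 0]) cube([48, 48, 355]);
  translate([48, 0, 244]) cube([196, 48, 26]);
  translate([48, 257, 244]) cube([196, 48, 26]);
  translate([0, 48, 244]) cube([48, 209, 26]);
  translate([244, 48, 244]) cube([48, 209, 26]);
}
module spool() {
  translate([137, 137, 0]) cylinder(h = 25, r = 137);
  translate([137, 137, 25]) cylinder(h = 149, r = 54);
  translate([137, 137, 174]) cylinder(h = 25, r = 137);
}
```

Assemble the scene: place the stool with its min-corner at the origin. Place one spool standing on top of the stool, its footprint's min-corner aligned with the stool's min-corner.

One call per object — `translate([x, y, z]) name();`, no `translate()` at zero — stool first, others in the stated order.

stool();
translate([0, 0, 384]) spool();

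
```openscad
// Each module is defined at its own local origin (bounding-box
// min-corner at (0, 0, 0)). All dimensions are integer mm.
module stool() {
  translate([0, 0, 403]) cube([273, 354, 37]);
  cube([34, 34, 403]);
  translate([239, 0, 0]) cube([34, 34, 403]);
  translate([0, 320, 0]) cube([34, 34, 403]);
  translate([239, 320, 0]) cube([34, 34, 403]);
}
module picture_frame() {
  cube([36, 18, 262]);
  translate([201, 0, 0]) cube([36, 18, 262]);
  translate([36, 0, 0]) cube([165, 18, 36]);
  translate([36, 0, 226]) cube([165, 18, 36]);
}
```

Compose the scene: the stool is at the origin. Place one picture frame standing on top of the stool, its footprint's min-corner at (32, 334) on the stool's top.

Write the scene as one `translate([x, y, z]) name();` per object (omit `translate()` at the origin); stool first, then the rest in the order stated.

stool();
translate([32, 334, 440]) picture_frame();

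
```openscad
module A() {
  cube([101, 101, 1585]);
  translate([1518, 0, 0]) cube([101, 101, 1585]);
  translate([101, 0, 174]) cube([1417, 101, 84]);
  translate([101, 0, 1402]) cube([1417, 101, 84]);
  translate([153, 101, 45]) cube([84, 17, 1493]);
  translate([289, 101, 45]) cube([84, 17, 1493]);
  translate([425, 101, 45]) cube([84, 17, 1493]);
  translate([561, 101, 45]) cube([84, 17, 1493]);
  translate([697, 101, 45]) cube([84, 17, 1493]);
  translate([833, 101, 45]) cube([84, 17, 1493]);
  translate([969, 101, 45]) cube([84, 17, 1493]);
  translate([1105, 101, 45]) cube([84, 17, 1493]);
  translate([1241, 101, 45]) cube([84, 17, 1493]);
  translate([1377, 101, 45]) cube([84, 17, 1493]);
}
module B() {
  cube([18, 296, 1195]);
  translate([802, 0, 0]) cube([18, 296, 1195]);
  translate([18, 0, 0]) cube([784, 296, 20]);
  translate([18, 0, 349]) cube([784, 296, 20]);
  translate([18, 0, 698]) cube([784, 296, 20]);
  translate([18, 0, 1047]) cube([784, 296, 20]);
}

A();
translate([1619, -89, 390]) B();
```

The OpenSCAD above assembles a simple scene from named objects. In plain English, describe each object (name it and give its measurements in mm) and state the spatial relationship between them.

A is a fence section. Two 101×101 mm posts, 1585 mm tall, stand on the floor with a clear span of 1417 mm between their inner faces. Two horizontal rails of 101×84 mm section span the gap between the posts with their undersides at z = 174 mm and z = 1402 mm, flush with the posts' −y face. 10 pickets, each 84 mm wide, 17 mm thick and 1493 mm tall, are fixed to the +y face of the rails with their bottoms at z = 45 mm, evenly spaced across the span with equal gaps (rounded down to the nearest mm) at the −x end and between each pair — any rounding remainder accumulates at the +x end.

B is a bookshelf 820 mm wide overall, 296 mm deep and 1195 mm tall. The two sides are 18 mm thick vertical panels. 4 horizontal shelves of 20 mm thickness span between the inner faces of the sides; the lowest shelf sits on the floor and shelves are stacked with a clear vertical gap of 329 mm between each pair.

The bookshelf is beside the fence section with their tops flush at z = 1585.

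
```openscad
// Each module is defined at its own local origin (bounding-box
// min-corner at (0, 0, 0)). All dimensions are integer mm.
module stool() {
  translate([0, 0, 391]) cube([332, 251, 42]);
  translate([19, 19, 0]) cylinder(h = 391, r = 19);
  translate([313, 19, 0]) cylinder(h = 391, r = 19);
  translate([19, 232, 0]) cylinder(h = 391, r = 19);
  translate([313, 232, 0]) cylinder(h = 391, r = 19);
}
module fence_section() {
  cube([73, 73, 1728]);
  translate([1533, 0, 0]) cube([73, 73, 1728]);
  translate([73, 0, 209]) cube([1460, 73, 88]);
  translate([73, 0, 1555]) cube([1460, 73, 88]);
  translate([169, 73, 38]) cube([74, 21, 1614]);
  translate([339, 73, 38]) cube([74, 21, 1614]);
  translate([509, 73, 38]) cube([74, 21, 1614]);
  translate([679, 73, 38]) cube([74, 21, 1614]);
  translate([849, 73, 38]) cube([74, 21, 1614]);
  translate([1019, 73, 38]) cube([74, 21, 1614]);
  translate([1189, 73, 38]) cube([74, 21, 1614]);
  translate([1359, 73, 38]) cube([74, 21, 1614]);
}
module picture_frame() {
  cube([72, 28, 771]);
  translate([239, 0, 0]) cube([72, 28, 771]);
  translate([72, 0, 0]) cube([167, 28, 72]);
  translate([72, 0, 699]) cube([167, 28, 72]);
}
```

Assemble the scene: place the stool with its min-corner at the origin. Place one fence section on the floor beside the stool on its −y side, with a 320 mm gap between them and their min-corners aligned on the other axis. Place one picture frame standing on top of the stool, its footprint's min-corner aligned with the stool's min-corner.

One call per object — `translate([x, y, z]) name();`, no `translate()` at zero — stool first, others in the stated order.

stool();
translate([0, -414, 0]) fence_section();
translate([0, 0, 433]) picture_frame();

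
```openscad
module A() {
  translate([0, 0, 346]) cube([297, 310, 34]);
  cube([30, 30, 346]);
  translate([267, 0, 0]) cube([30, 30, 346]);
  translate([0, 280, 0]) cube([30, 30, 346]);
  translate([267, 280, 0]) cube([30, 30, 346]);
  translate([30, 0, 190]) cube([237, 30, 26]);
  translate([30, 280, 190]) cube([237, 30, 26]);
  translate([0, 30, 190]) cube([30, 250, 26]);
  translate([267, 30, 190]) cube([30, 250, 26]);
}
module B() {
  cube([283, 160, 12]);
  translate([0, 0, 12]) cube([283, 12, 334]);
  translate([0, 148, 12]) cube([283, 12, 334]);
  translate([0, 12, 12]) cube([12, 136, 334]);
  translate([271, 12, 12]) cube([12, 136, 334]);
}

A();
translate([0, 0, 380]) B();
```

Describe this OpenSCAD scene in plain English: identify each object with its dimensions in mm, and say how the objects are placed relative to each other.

A is a simple wooden stool: a rectangular seat 297 mm (x) by 310 mm (y), 34 mm thick, top face at z = 380 mm, on four square legs, each 30×30 mm in cross-section. The legs rest on z = 0, each flush with a corner of the seat. Four stretchers, 30 mm wide and 26 mm tall, connect adjacent legs with their undersides at z = 190 mm, each running between the inner faces of the legs it joins and aligned with the legs' outer faces on the other axis.

B is an open-topped rectangular box: outside dimensions 283×160×346 mm, with a uniform wall and base thickness of 12 mm. The base is a full 283×160 slab on the floor; four walls sit on top of the base. The front and back walls (the −y and +y sides) span the full width; the two side walls fit between them.

The open box is on top of the stool.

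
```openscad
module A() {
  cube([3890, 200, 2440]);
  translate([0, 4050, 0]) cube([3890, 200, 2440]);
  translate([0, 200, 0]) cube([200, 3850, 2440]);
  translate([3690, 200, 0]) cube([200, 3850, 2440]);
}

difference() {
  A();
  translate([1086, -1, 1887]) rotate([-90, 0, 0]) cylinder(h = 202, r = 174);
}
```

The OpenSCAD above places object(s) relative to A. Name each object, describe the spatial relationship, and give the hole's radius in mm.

The subtracted cylinder has r = 174 mm.

A is a house frame. The house frame has a circular hole through its front wall. The hole's radius is 174 mm.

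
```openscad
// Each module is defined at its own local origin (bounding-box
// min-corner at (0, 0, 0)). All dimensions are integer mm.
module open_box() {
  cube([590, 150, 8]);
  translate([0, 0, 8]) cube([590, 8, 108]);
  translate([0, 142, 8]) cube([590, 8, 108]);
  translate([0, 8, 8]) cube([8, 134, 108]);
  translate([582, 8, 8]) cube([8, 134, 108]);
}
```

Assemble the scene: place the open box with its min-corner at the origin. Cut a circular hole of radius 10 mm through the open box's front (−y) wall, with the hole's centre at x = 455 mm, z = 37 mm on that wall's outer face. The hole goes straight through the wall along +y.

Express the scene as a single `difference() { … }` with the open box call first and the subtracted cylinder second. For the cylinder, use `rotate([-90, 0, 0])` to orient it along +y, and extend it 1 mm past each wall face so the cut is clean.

difference() {
  open_box();
  translate([455, -1, 37]) rotate([-90, 0, 0]) cylinder(h = 10, r = 10);
}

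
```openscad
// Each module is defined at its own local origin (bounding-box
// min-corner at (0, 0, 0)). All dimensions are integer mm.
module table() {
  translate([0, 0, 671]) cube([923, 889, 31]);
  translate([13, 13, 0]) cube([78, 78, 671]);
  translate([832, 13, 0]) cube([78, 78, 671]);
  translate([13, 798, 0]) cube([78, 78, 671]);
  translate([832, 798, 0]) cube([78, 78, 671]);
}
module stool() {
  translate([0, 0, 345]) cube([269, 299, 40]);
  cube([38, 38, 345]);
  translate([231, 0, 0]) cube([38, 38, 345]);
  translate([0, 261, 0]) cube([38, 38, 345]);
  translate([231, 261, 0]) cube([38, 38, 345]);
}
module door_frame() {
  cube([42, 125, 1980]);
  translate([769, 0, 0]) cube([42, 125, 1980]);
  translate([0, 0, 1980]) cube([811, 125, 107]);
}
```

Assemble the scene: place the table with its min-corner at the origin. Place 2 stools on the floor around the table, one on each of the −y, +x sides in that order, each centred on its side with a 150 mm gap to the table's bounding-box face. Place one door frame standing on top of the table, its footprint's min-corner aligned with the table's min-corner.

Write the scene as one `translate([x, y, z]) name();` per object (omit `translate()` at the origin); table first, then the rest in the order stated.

table();
translate([327, -449, 0]) stool();
translate([1073, 295, 0]) stool();
translate([0, 0, 702]) door_frame();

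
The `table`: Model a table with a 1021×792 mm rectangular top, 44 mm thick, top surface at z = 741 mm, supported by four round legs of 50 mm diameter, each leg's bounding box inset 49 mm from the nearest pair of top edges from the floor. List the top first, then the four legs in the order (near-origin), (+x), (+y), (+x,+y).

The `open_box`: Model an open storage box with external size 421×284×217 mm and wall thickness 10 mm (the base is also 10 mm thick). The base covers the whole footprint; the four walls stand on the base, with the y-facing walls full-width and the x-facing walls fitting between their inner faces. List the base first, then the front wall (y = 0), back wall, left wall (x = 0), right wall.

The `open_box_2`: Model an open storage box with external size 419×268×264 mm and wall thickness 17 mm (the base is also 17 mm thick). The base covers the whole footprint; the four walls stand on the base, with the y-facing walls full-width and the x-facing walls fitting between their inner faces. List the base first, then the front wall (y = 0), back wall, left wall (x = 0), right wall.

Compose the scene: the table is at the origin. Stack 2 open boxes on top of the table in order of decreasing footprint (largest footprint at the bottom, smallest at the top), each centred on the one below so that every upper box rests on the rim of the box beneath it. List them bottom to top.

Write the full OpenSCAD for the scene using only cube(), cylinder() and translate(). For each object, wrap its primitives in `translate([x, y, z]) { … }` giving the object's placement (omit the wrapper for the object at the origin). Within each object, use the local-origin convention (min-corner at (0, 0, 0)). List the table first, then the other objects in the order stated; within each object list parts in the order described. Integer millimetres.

translate([0, 0, 697]) cube([1021, 792, 44]);
translate([74, 74, 0]) cylinder(h = 697, r = 25);
translate([947, 74, 0]) cylinder(h = 697, r = 25);
translate([74, 718, 0]) cylinder(h = 697, r = 25);
translate([947, 718, 0]) cylinder(h = 697, r = 25);
translate([300, 254, 741]) {
  cube([421, 284, 10]);
  translate([0, 0, 10]) cube([421, 10, 207]);
  translate([0, 274, 10]) cube([421, 10, 207]);
  translate([0, 10, 10]) cube([10, 264, 207]);
  translate([411, 10, 10]) cube([10, 264, 207]);
}
translate([301, 262, 958]) {
  cube([419, 268, 17]);
  translate([0, 0, 17]) cube([419, 17, 247]);
  translate([0, 251, 17]) cube([419, 17, 247]);
  translate([0, 17, 17]) cube([17, 234, 247]);
  translate([402, 17, 17]) cube([17, 234, 247]);
}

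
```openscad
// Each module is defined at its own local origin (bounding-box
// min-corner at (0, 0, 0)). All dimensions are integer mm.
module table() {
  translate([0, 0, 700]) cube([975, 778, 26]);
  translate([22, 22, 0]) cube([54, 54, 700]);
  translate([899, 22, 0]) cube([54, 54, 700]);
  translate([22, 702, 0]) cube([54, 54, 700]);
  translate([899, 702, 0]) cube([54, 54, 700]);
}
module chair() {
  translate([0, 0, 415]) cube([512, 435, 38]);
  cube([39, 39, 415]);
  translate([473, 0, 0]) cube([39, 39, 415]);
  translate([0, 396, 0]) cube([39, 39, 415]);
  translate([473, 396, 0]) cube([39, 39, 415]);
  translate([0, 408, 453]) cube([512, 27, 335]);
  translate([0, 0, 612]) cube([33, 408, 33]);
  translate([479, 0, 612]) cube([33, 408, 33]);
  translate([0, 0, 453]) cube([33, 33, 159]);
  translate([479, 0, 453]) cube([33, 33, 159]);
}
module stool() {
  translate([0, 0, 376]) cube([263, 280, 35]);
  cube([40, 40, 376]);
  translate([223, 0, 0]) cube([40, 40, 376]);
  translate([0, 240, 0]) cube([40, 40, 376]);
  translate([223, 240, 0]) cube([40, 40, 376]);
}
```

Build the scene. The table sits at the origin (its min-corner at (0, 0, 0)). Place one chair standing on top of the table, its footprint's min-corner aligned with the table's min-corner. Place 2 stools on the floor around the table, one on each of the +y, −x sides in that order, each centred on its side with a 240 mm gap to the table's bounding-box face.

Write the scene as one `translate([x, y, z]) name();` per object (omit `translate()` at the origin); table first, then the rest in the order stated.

table();
translate([0, 0, 726]) chair();
translate([356, 1018, 0]) stool();
translate([-503, 249, 0]) stool();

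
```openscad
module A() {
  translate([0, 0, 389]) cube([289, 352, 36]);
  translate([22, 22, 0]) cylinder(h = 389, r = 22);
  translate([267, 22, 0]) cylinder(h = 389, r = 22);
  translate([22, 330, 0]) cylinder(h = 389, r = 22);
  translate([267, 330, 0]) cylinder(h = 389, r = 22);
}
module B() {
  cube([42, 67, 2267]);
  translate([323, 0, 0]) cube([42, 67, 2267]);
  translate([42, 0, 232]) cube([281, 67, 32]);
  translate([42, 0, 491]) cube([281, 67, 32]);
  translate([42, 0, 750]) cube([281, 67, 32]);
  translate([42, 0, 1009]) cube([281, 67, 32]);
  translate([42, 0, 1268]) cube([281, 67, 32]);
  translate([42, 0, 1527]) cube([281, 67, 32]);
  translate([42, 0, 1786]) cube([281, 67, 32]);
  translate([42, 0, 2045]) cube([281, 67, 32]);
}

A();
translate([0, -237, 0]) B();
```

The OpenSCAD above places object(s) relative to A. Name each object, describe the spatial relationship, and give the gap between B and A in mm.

The ladder's nearest face is 170 mm from the stool's −y face.

A is a stool. B is a ladder. The ladder is on the floor beside the stool on its −y side. The gap between the ladder and the stool is 170 mm.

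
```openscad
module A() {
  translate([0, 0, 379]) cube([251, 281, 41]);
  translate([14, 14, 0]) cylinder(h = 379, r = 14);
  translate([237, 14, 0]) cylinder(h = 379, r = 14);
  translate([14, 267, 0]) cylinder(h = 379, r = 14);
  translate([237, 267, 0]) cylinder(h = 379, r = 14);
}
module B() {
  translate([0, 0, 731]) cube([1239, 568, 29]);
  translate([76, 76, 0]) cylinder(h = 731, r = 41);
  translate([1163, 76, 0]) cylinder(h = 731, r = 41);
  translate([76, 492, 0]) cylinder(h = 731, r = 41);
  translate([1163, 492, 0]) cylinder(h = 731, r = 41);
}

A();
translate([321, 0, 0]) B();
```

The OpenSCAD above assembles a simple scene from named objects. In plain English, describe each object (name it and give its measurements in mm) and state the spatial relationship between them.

A is a four-legged stool. The seat is 251×281 mm, 41 mm thick, top at z = 420 mm. It stands on four round legs, each 28 mm in diameter, from z = 0 to the seat underside, each leg's axis is inset half a diameter from the nearest pair of seat edges (so the leg's bounding box is flush with the corner).

B is a rectangular dining table. The top is 1239×568×29 mm with its upper surface at z = 760 mm. It stands on four round legs of 82 mm diameter, each leg's bounding box inset 35 mm from the nearest pair of top edges, running from the floor to the underside of the top.

The table is on the floor beside the stool on its +x side.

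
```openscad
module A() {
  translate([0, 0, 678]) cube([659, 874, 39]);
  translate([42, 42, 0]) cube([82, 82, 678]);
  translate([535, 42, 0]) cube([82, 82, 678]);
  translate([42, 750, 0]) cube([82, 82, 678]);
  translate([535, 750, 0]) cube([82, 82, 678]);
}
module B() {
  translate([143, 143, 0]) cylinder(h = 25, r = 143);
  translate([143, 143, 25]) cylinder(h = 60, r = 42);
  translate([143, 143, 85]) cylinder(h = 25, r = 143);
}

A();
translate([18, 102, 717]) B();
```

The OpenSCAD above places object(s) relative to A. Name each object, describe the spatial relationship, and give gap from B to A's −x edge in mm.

A is a table. B is a spool. The spool is on top of the table. The gap from the spool to the table's −x edge is 18 mm.

The spool's min-x is at 18; the table's min-x is 0; gap = 18 mm.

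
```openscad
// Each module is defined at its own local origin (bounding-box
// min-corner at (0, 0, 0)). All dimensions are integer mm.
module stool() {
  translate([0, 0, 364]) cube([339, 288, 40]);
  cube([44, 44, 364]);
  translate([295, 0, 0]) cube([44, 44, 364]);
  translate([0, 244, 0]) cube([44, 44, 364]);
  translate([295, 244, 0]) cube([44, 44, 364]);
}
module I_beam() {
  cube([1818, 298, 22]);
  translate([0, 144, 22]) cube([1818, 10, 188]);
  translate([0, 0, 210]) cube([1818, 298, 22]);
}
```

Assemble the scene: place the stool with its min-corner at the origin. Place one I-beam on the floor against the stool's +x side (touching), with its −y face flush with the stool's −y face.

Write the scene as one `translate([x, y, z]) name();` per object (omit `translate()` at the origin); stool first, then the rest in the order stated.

stool();
translate([339, 0, 0]) I_beam();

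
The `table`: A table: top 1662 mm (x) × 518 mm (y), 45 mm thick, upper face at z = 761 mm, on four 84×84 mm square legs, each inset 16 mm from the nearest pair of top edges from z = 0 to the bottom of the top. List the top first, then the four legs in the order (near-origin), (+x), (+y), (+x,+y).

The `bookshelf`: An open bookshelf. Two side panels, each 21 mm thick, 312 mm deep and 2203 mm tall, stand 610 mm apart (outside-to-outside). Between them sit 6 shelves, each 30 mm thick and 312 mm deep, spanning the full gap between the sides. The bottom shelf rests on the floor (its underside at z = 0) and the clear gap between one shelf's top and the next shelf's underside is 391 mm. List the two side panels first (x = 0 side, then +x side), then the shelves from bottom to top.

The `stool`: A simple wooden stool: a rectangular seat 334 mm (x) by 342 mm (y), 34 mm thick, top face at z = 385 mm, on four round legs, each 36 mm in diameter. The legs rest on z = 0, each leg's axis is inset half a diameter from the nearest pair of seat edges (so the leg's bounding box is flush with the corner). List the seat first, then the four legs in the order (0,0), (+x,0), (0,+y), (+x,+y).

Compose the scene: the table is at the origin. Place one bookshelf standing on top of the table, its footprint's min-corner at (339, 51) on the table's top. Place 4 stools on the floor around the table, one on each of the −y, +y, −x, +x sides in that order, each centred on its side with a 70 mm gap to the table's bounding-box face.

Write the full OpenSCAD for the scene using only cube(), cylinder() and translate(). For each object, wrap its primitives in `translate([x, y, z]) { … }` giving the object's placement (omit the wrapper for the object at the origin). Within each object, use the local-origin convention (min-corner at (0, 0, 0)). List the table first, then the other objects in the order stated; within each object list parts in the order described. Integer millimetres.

translate([0, 0, 716]) cube([1662, 518, 45]);
translate([16, 16, 0]) cube([84, 84, 716]);
translate([1562, 16, 0]) cube([84, 84, 716]);
translate([16, 418, 0]) cube([84, 84, 716]);
translate([1562, 418, 0]) cube([84, 84, 716]);
translate([339, 51, 761]) {
  cube([21, 312, 2203]);
  translate([589, 0, 0]) cube([21, 312, 2203]);
  translate([21, 0, 0]) cube([568, 312, 30]);
  translate([21, 0, 421]) cube([568, 312, 30]);
  translate([21, 0, 842]) cube([568, 312, 30]);
  translate([21, 0, 1263]) cube([568, 312, 30]);
  translate([21, 0, 1684]) cube([568, 312, 30]);
  translate([21, 0, 2105]) cube([568, 312, 30]);
}
translate([664, -412, 0]) {
  translate([0, 0, 351]) cube([334, 342, 34]);
  translate([18, 18, 0]) cylinder(h = 351, r = 18);
  translate([316, 18, 0]) cylinder(h = 351, r = 18);
  translate([18, 324, 0]) cylinder(h = 351, r = 18);
  translate([316, 324, 0]) cylinder(h = 351, r = 18);
}
translate([664, 588, 0]) {
  translate([0, 0, 351]) cube([334, 342, 34]);
  translate([18, 18, 0]) cylinder(h = 351, r = 18);
  translate([316, 18, 0]) cylinder(h = 351, r = 18);
  translate([18, 324, 0]) cylinder(h = 351, r = 18);
  translate([316, 324, 0]) cylinder(h = 351, r = 18);
}
translate([-404, 88, 0]) {
  translate([0, 0, 351]) cube([334, 342, 34]);
  translate([18, 18, 0]) cylinder(h = 351, r = 18);
  translate([316, 18, 0]) cylinder(h = 351, r = 18);
  translate([18, 324, 0]) cylinder(h = 351, r = 18);
  translate([316, 324, 0]) cylinder(h = 351, r = 18);
}
translate([1732, 88, 0]) {
  translate([0, 0, 351]) cube([334, 342, 34]);
  translate([18, 18, 0]) cylinder(h = 351, r = 18);
  translate([316, 18, 0]) cylinder(h = 351, r = 18);
  translate([18, 324, 0]) cylinder(h = 351, r = 18);
  translate([316, 324, 0]) cylinder(h = 351, r = 18);
}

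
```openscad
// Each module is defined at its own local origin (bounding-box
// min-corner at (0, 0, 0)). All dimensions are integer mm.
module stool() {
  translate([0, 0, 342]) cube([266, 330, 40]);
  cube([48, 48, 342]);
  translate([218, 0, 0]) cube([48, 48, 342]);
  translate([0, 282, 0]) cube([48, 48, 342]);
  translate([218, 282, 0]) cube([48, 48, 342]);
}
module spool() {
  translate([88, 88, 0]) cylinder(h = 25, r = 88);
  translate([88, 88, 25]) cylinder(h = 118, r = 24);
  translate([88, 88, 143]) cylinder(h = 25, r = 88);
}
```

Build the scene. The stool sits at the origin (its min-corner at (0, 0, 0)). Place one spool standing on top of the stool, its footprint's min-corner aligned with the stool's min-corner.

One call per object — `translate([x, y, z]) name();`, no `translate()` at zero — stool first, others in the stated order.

stool();
translate([0, 0, 382]) spool();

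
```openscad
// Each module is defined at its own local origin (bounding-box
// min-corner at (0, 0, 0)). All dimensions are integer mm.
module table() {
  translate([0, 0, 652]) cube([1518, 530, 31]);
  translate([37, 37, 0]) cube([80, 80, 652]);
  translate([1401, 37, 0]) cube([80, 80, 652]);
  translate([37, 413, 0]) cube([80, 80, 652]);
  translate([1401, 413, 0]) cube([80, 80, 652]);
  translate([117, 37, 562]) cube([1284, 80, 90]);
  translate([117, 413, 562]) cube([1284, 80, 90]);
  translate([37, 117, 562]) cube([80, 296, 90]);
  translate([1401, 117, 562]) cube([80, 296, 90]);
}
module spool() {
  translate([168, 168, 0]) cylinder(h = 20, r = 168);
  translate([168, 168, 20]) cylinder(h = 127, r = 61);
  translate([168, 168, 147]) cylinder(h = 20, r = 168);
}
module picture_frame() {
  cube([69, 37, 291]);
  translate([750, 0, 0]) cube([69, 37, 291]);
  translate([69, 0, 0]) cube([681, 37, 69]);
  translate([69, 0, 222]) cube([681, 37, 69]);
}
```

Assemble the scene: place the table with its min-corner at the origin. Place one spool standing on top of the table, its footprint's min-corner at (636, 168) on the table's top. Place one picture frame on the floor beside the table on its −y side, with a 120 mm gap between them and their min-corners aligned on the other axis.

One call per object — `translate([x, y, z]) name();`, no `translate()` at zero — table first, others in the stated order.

table();
translate([636, 168, 683]) spool();
translate([0, -157, 0]) picture_frame();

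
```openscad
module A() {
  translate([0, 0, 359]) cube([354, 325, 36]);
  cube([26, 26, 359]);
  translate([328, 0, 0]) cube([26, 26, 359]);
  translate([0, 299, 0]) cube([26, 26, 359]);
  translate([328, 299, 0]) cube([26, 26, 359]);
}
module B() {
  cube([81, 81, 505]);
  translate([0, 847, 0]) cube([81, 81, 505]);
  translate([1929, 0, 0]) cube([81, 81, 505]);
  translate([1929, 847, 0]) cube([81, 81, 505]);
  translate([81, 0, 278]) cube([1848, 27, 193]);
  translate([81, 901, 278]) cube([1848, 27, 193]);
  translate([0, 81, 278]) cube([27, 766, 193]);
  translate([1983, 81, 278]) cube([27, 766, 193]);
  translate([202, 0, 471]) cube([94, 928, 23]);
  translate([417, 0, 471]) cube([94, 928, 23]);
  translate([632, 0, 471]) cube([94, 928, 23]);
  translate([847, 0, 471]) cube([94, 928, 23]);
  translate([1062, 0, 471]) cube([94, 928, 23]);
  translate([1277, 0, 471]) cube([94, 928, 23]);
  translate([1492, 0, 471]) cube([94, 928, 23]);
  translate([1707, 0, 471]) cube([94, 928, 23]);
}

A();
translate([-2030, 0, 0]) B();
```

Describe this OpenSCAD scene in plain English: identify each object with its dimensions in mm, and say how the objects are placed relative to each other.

A is a four-legged stool. The seat is a 354×325×36 mm slab whose top surface is at z = 395 mm; four square legs, each 26×26 mm in cross-section, run from the floor (z = 0) to the underside of the seat, each flush with a corner of the seat.

B is a bed frame 2010 mm long (x) by 928 mm wide (y). Four 81×81 mm corner posts, 505 mm tall, at the corners of the footprint. Four rails of 27 mm thickness and 193 mm height run between adjacent posts with their undersides at z = 278 mm, their outer faces flush with the outside of the frame (the two x-running rails run between the posts' inner faces; the two y-running rails run between the posts' inner faces). 8 slats, each 94 mm wide (x) and 23 mm thick, lie across the top of the two x-running rails, running the full 928 mm width of the frame in y; the slats are evenly spaced along x between the inner faces of the end posts with equal gaps (rounded down to the nearest mm) at the −x end and between each pair — any rounding remainder accumulates at the +x end.

The bed frame is on the floor beside the stool on its −x side.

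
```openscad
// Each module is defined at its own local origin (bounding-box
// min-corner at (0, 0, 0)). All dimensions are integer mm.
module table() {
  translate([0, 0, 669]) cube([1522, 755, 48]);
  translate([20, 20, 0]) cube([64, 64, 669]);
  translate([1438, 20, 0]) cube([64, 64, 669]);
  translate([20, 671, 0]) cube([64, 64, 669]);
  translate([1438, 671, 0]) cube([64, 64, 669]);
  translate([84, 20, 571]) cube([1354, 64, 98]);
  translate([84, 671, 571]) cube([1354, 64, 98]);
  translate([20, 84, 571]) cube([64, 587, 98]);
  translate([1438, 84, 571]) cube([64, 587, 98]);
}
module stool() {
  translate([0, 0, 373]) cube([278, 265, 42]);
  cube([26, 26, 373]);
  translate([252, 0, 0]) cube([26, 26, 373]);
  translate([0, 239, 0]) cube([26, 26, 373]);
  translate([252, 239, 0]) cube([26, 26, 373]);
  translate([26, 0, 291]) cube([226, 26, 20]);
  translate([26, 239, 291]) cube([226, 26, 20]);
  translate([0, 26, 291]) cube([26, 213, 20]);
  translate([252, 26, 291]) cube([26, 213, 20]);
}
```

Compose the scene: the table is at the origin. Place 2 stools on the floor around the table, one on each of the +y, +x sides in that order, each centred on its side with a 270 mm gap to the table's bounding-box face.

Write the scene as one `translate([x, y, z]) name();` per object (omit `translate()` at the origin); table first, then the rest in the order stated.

table();
translate([622, 1025, 0]) stool();
translate([1792, 245, 0]) stool();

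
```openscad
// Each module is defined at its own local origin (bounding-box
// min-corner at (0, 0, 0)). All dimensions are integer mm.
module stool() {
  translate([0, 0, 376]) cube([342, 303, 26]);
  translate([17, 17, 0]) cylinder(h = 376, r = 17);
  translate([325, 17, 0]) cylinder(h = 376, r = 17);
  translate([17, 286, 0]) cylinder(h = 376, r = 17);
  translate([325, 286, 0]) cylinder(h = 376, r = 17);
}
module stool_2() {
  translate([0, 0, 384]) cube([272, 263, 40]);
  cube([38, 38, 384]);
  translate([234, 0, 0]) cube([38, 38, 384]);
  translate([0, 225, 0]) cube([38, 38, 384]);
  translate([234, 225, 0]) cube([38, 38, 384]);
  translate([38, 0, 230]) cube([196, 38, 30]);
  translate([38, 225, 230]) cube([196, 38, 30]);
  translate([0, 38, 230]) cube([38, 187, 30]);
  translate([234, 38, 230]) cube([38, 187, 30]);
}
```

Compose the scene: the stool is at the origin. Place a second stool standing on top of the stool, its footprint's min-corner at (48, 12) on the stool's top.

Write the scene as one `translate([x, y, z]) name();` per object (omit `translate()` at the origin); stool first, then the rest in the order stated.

stool();
translate([48, 12, 402]) stool_2();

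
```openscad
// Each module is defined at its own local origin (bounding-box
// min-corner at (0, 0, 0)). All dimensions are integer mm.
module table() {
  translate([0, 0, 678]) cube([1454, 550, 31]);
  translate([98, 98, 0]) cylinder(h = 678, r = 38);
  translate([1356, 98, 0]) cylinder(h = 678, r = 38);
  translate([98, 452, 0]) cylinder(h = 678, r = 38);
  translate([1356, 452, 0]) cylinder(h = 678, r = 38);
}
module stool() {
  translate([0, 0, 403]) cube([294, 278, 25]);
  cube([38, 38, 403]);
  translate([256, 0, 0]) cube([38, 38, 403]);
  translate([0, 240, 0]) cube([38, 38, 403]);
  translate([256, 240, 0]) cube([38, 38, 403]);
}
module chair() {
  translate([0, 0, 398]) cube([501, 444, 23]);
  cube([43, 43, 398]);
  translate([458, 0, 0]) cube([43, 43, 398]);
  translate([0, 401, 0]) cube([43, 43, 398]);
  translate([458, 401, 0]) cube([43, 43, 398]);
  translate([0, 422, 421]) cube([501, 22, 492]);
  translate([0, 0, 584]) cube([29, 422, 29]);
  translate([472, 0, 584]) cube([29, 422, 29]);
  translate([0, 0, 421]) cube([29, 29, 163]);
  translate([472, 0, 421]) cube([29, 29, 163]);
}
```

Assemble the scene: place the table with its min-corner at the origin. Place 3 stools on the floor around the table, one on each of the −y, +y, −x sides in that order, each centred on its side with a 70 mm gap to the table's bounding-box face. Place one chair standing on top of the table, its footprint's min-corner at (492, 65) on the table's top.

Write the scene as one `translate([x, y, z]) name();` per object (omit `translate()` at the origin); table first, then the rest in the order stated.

table();
translate([580, -348, 0]) stool();
translate([580, 620, 0]) stool();
translate([-364, 136, 0]) stool();
translate([492, 65, 709]) chair();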